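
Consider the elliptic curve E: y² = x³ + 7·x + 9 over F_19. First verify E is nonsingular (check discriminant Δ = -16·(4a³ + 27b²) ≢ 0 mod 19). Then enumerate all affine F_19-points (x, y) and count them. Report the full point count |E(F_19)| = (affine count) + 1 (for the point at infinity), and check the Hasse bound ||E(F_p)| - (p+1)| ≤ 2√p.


Affine points = {(0, 3), (0, 16), (1, 6), (1, 13), (3, 0), (4, 5), (4, 14), (5, 6), (5, 13), (6, 1), (6, 18), (8, 8), (8, 11), (11, 7), (11, 12), (12, 4), (12, 15), (13, 6), (13, 13), (14, 1), (14, 18), (17, 5), (17, 14), (18, 1), (18, 18)}; affine count = 25; |E(F_19)| = 26.

Discriminant check: Δ ∝ 4a³ + 27b² = 4·7³ + 27·9² = 4·343 + 27·81 ≡ 6 (mod 19). Nonzero ⇒ E is nonsingular.
For each x ∈ F_19, compute rhs = x³ + 7·x + 9 mod 19, then count y ∈ F_19 with y² ≡ rhs.
  x = 0: rhs = 9, matching y values: 3, 16 (2 points).
  x = 1: rhs = 17, matching y values: 6, 13 (2 points).
  x = 2: rhs = 12, matching y values: none (0 points).
  x = 3: rhs = 0, matching y values: 0 (1 points).
  x = 4: rhs = 6, matching y values: 5, 14 (2 points).
  x = 5: rhs = 17, matching y values: 6, 13 (2 points).
  x = 6: rhs = 1, matching y values: 1, 18 (2 points).
  x = 7: rhs = 2, matching y values: none (0 points).
  x = 8: rhs = 7, matching y values: 8, 11 (2 points).
  x = 9: rhs = 3, matching y values: none (0 points).
  x = 10: rhs = 15, matching y values: none (0 points).
  x = 11: rhs = 11, matching y values: 7, 12 (2 points).
  x = 12: rhs = 16, matching y values: 4, 15 (2 points).
  x = 13: rhs = 17, matching y values: 6, 13 (2 points).
  x = 14: rhs = 1, matching y values: 1, 18 (2 points).
  x = 15: rhs = 12, matching y values: none (0 points).
  x = 16: rhs = 18, matching y values: none (0 points).
  x = 17: rhs = 6, matching y values: 5, 14 (2 points).
  x = 18: rhs = 1, matching y values: 1, 18 (2 points).
Total affine count: 25.
Full point count |E(F_19)| = 25 + 1 = 26.
Hasse bound: |26 − (19+1)| = |6| = 6 ≤ 2√19 ≈ 8.7178 ✓.


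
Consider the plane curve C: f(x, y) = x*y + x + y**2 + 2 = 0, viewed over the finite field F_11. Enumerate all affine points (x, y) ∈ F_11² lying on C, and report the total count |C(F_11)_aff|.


Affine F_11-points: {(0, 3), (0, 8), (1, 5), (3, 4), (4, 1), (4, 6), (6, 7), (6, 9), (9, 0), (9, 2)}; count = 10.

For each of the 121 pairs (x, y) ∈ F_11², evaluate f(x, y) mod 11. Record the zeros.
  x = 0: [0↦2, 1↦3, 2↦6, 3↦0, 4↦7, 5↦5, 6↦5, 7↦7, 8↦0, 9↦6, 10↦3]  zeros at y ∈ {3, 8}
  x = 1: [0↦3, 1↦5, 2↦9, 3↦4, 4↦1, 5↦0, 6↦1, 7↦4, 8↦9, 9↦5, 10↦3]  zeros at y ∈ {5}
  x = 2: [0↦4, 1↦7, 2↦1, 3↦8, 4↦6, 5↦6, 6↦8, 7↦1, 8↦7, 9↦4, 10↦3]  zeros at y ∈ ∅
  x = 3: [0↦5, 1↦9, 2↦4, 3↦1, 4↦0, 5↦1, 6↦4, 7↦9, 8↦5, 9↦3, 10↦3]  zeros at y ∈ {4}
  x = 4: [0↦6, 1↦0, 2↦7, 3↦5, 4↦5, 5↦7, 6↦0, 7↦6, 8↦3, 9↦2, 10↦3]  zeros at y ∈ {1, 6}
  x = 5: [0↦7, 1↦2, 2↦10, 3↦9, 4↦10, 5↦2, 6↦7, 7↦3, 8↦1, 9↦1, 10↦3]  zeros at y ∈ ∅
  x = 6: [0↦8, 1↦4, 2↦2, 3↦2, 4↦4, 5↦8, 6↦3, 7↦0, 8↦10, 9↦0, 10↦3]  zeros at y ∈ {7, 9}
  x = 7: [0↦9, 1↦6, 2↦5, 3↦6, 4↦9, 5↦3, 6↦10, 7↦8, 8↦8, 9↦10, 10↦3]  zeros at y ∈ ∅
  x = 8: [0↦10, 1↦8, 2↦8, 3↦10, 4↦3, 5↦9, 6↦6, 7↦5, 8↦6, 9↦9, 10↦3]  zeros at y ∈ ∅
  x = 9: [0↦0, 1↦10, 2↦0, 3↦3, 4↦8, 5↦4, 6↦2, 7↦2, 8↦4, 9↦8, 10↦3]  zeros at y ∈ {0, 2}
  x = 10: [0↦1, 1↦1, 2↦3, 3↦7, 4↦2, 5↦10, 6↦9, 7↦10, 8↦2, 9↦7, 10↦3]  zeros at y ∈ ∅
Collecting zeros: affine points = {(0, 3), (0, 8), (1, 5), (3, 4), (4, 1), (4, 6), (6, 7), (6, 9), (9, 0), (9, 2)}.
Total count |C(F_11)_aff| = 10.


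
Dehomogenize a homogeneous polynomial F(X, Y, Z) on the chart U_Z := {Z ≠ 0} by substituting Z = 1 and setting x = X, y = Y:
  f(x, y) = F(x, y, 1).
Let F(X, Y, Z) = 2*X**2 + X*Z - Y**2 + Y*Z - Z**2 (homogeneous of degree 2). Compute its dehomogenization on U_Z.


f(x, y) = 2*x**2 + x - y**2 + y - 1

On U_Z we set Z = 1. Each monomial c·X^i·Y^j·Z^k in F becomes c·x^i·y^j·1^k = c·x^i·y^j.
Substituting Z = 1: F(X, Y, 1) = 2*x**2 + x - y**2 + y - 1.
Note: deg(f) ≤ deg(F) = 2; strict inequality happens when F is divisible by Z (lost terms).


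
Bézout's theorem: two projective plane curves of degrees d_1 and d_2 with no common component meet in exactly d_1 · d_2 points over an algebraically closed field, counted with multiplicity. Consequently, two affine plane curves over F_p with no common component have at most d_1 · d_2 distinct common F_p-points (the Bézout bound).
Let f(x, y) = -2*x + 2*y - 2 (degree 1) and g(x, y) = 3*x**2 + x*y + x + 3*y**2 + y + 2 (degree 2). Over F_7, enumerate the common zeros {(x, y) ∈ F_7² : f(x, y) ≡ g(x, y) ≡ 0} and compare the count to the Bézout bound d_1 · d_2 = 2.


Common zeros: {(4, 5)}; count = 1; Bézout bound = 2.

deg(f) = 1, deg(g) = 2, so Bézout bound = 2.
Scan x ∈ F_7. For each x, list the y ∈ F_7 with f(x, y) ≡ 0 and those with g(x, y) ≡ 0 (mod 7); the common zeros in that column are the intersection.
  x = 0: f ≡ 0 at y ∈ {1}; g ≡ 0 at y ∈ ∅; common: ∅.
  x = 1: f ≡ 0 at y ∈ {2}; g ≡ 0 at y ∈ {5, 6}; common: ∅.
  x = 2: f ≡ 0 at y ∈ {3}; g ≡ 0 at y ∈ ∅; common: ∅.
  x = 3: f ≡ 0 at y ∈ {4}; g ≡ 0 at y ∈ ∅; common: ∅.
  x = 4: f ≡ 0 at y ∈ {5}; g ≡ 0 at y ∈ {5}; common: {5}.
  x = 5: f ≡ 0 at y ∈ {6}; g ≡ 0 at y ∈ {1, 4}; common: ∅.
  x = 6: f ≡ 0 at y ∈ {0}; g ≡ 0 at y ∈ {1, 6}; common: ∅.
Collecting: common zeros = {(4, 5)}, so the count is 1.
Comparison with the Bézout bound: 1 ≤ 2 = deg(f)·deg(g), as expected for curves with no common component (the affine F_7-count falls short of the bound because intersections may lie at infinity, over extension fields, or carry multiplicity).


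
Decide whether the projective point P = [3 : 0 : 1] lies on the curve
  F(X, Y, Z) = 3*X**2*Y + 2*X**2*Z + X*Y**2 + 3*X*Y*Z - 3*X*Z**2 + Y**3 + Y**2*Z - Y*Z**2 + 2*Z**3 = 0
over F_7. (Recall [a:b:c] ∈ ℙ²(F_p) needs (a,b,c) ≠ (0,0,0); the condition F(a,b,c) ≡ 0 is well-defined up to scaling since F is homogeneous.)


F(3,0,1) ≡ 4 (mod 7); P is NOT on the curve.

Evaluate F(3, 0, 1) term-by-term (mod 7).
  3*X**2*Y ↦ 3·9·0·1 = 0
  2*X**2*Z ↦ 2·9·1·1 = 18
  X*Y**2 ↦ 1·3·0·1 = 0
  3*X*Y*Z ↦ 3·3·0·1 = 0
  -3*X*Z**2 ↦ -3·3·1·1 = -9
  Y**3 ↦ 1·1·0·1 = 0
  Y**2*Z ↦ 1·1·0·1 = 0
  -Y*Z**2 ↦ -1·1·0·1 = 0
  2*Z**3 ↦ 2·1·1·1 = 2
Sum: F(3, 0, 1) = (0) + (18) + (0) + (0) + (-9) + (0) + (0) + (0) + (2) = 11.
Reducing mod 7: 11 ≡ 4 (mod 7).
Since F(a, b, c) ≡ 4 ≠ 0 (mod 7), P does NOT lie on the curve.


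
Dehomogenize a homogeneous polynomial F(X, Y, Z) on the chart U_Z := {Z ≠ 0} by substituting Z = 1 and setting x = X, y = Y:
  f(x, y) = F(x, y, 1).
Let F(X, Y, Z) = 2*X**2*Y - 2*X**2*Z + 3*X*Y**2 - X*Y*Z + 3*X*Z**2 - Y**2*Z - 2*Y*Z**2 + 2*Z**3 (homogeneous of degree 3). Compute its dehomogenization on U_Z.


f(x, y) = 2*x**2*y - 2*x**2 + 3*x*y**2 - x*y + 3*x - y**2 - 2*y + 2

On U_Z we set Z = 1. Each monomial c·X^i·Y^j·Z^k in F becomes c·x^i·y^j·1^k = c·x^i·y^j.
Substituting Z = 1: F(X, Y, 1) = 2*x**2*y - 2*x**2 + 3*x*y**2 - x*y + 3*x - y**2 - 2*y + 2.
Note: deg(f) ≤ deg(F) = 3; strict inequality happens when F is divisible by Z (lost terms).


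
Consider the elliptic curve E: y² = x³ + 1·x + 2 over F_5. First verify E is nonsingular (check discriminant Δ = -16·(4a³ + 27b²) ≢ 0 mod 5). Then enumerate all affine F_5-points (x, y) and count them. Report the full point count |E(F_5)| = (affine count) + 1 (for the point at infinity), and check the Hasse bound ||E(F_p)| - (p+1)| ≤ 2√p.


Affine points = {(1, 2), (1, 3), (4, 0)}; affine count = 3; |E(F_5)| = 4.

Discriminant check: Δ ∝ 4a³ + 27b² = 4·1³ + 27·2² = 4·1 + 27·4 ≡ 2 (mod 5). Nonzero ⇒ E is nonsingular.
For each x ∈ F_5, compute rhs = x³ + 1·x + 2 mod 5, then count y ∈ F_5 with y² ≡ rhs.
  x = 0: rhs = 2, matching y values: none (0 points).
  x = 1: rhs = 4, matching y values: 2, 3 (2 points).
  x = 2: rhs = 2, matching y values: none (0 points).
  x = 3: rhs = 2, matching y values: none (0 points).
  x = 4: rhs = 0, matching y values: 0 (1 points).
Total affine count: 3.
Full point count |E(F_5)| = 3 + 1 = 4.
Hasse bound: |4 − (5+1)| = |-2| = 2 ≤ 2√5 ≈ 4.4721 ✓.


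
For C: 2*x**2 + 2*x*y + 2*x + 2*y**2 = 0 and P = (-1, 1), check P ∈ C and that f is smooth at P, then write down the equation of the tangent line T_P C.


Tangent line at P: 2*y - 2 = 0.

Step 1: f(-1, 1) = 0, so P lies on C.
Step 2: partial derivatives
  f_x(x, y) = 4*x + 2*y + 2, f_y(x, y) = 2*x + 4*y.
  f_x(P) = 0, f_y(P) = 2 (gradient nonzero, so P is smooth).
Step 3: tangent line at P: 0·(x − -1) + 2·(y − 1) = 0.
Expanding: 2*y - 2 = 0.


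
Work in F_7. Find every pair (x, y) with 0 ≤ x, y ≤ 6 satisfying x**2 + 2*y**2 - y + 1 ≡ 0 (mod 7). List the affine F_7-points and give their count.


Affine F_7-points: {(0, 2)}; count = 1.

For each of the 49 pairs (x, y) ∈ F_7², evaluate f(x, y) mod 7. Record the zeros.
  x = 0: [0↦1, 1↦2, 2↦0, 3↦2, 4↦1, 5↦4, 6↦4]  zeros at y ∈ {2}
  x = 1: [0↦2, 1↦3, 2↦1, 3↦3, 4↦2, 5↦5, 6↦5]  zeros at y ∈ ∅
  x = 2: [0↦5, 1↦6, 2↦4, 3↦6, 4↦5, 5↦1, 6↦1]  zeros at y ∈ ∅
  x = 3: [0↦3, 1↦4, 2↦2, 3↦4, 4↦3, 5↦6, 6↦6]  zeros at y ∈ ∅
  x = 4: [0↦3, 1↦4, 2↦2, 3↦4, 4↦3, 5↦6, 6↦6]  zeros at y ∈ ∅
  x = 5: [0↦5, 1↦6, 2↦4, 3↦6, 4↦5, 5↦1, 6↦1]  zeros at y ∈ ∅
  x = 6: [0↦2, 1↦3, 2↦1, 3↦3, 4↦2, 5↦5, 6↦5]  zeros at y ∈ ∅
Collecting zeros: affine points = {(0, 2)}.
Total count |C(F_7)_aff| = 1.


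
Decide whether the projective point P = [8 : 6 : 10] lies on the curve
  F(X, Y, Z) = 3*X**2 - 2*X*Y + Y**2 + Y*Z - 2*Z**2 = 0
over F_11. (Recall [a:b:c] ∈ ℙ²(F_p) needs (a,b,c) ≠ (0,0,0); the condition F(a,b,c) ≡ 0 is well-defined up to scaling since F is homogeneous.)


F(8,6,10) ≡ 3 (mod 11); P is NOT on the curve.

Evaluate F(8, 6, 10) term-by-term (mod 11).
  3*X**2 ↦ 3·64·1·1 = 192
  -2*X*Y ↦ -2·8·6·1 = -96
  Y**2 ↦ 1·1·36·1 = 36
  Y*Z ↦ 1·1·6·10 = 60
  -2*Z**2 ↦ -2·1·1·100 = -200
Sum: F(8, 6, 10) = (192) + (-96) + (36) + (60) + (-200) = -8.
Reducing mod 11: -8 ≡ 3 (mod 11).
Since F(a, b, c) ≡ 3 ≠ 0 (mod 11), P does NOT lie on the curve.


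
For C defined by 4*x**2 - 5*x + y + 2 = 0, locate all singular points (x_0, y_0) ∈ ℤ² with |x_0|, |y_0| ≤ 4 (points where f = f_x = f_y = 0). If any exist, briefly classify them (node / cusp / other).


No singular points in the scanned grid; C is smooth there.

Compute partial derivatives:
  f_x = 8*x - 5.
  f_y = 1.
f_y = 1 is a nonzero constant, so f_y never vanishes: no point (x, y) can satisfy f = f_x = f_y = 0. In particular no (x, y) ∈ {−4, ..., 4}² is singular; the curve is smooth.


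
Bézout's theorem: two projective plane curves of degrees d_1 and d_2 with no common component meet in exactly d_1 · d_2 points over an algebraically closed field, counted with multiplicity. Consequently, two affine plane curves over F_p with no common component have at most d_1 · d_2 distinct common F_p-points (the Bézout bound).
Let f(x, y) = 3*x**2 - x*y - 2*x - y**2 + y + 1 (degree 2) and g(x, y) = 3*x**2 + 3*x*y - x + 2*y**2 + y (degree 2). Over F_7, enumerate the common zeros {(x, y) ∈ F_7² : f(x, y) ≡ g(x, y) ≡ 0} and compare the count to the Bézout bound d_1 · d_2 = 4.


Common zeros: ∅; count = 0; Bézout bound = 4.

deg(f) = 2, deg(g) = 2, so Bézout bound = 4.
Scan x ∈ F_7. For each x, list the y ∈ F_7 with f(x, y) ≡ 0 and those with g(x, y) ≡ 0 (mod 7); the common zeros in that column are the intersection.
  x = 0: f ≡ 0 at y ∈ ∅; g ≡ 0 at y ∈ {0, 3}; common: ∅.
  x = 1: f ≡ 0 at y ∈ {3, 4}; g ≡ 0 at y ∈ {6}; common: ∅.
  x = 2: f ≡ 0 at y ∈ {1, 5}; g ≡ 0 at y ∈ {3, 4}; common: ∅.
  x = 3: f ≡ 0 at y ∈ {2, 3}; g ≡ 0 at y ∈ ∅; common: ∅.
  x = 4: f ≡ 0 at y ∈ ∅; g ≡ 0 at y ∈ ∅; common: ∅.
  x = 5: f ≡ 0 at y ∈ {5}; g ≡ 0 at y ∈ {0, 6}; common: ∅.
  x = 6: f ≡ 0 at y ∈ {1}; g ≡ 0 at y ∈ {4}; common: ∅.
Collecting: common zeros = ∅, so the count is 0.
Comparison with the Bézout bound: 0 ≤ 4 = deg(f)·deg(g), as expected for curves with no common component (the affine F_7-count falls short of the bound because intersections may lie at infinity, over extension fields, or carry multiplicity).


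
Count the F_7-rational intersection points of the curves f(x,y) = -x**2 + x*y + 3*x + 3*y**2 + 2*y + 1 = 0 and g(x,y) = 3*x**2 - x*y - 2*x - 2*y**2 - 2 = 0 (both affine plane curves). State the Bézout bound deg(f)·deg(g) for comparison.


Common zeros: {(6, 5)}; count = 1; Bézout bound = 4.

deg(f) = 2, deg(g) = 2, so Bézout bound = 4.
Scan x ∈ F_7. For each x, list the y ∈ F_7 with f(x, y) ≡ 0 and those with g(x, y) ≡ 0 (mod 7); the common zeros in that column are the intersection.
  x = 0: f ≡ 0 at y ∈ ∅; g ≡ 0 at y ∈ ∅; common: ∅.
  x = 1: f ≡ 0 at y ∈ {2, 4}; g ≡ 0 at y ∈ {5}; common: ∅.
  x = 2: f ≡ 0 at y ∈ {3, 5}; g ≡ 0 at y ∈ ∅; common: ∅.
  x = 3: f ≡ 0 at y ∈ ∅; g ≡ 0 at y ∈ {1}; common: ∅.
  x = 4: f ≡ 0 at y ∈ {2, 3}; g ≡ 0 at y ∈ ∅; common: ∅.
  x = 5: f ≡ 0 at y ∈ ∅; g ≡ 0 at y ∈ {0, 1}; common: ∅.
  x = 6: f ≡ 0 at y ∈ {4, 5}; g ≡ 0 at y ∈ {5, 6}; common: {5}.
Collecting: common zeros = {(6, 5)}, so the count is 1.
Comparison with the Bézout bound: 1 ≤ 4 = deg(f)·deg(g), as expected for curves with no common component (the affine F_7-count falls short of the bound because intersections may lie at infinity, over extension fields, or carry multiplicity).


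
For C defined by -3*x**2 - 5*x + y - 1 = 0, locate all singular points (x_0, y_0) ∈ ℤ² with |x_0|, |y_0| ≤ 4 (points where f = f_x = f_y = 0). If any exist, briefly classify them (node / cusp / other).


No singular points in the scanned grid; C is smooth there.

Compute partial derivatives:
  f_x = -6*x - 5.
  f_y = 1.
f_y = 1 is a nonzero constant, so f_y never vanishes: no point (x, y) can satisfy f = f_x = f_y = 0. In particular no (x, y) ∈ {−4, ..., 4}² is singular; the curve is smooth.


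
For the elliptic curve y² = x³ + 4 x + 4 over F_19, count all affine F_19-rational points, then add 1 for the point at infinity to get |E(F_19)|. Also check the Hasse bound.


Affine points = {(0, 2), (0, 17), (1, 3), (1, 16), (2, 1), (2, 18), (3, 9), (3, 10), (5, 4), (5, 15), (6, 4), (6, 15), (8, 4), (8, 15), (9, 3), (9, 16), (11, 7), (11, 12), (13, 7), (13, 12), (14, 7), (14, 12), (15, 0), (17, 8), (17, 11)}; affine count = 25; |E(F_19)| = 26.

Discriminant check: Δ ∝ 4a³ + 27b² = 4·4³ + 27·4² = 4·64 + 27·16 ≡ 4 (mod 19). Nonzero ⇒ E is nonsingular.
For each x ∈ F_19, compute rhs = x³ + 4·x + 4 mod 19, then count y ∈ F_19 with y² ≡ rhs.
  x = 0: rhs = 4, matching y values: 2, 17 (2 points).
  x = 1: rhs = 9, matching y values: 3, 16 (2 points).
  x = 2: rhs = 1, matching y values: 1, 18 (2 points).
  x = 3: rhs = 5, matching y values: 9, 10 (2 points).
  x = 4: rhs = 8, matching y values: none (0 points).
  x = 5: rhs = 16, matching y values: 4, 15 (2 points).
  x = 6: rhs = 16, matching y values: 4, 15 (2 points).
  x = 7: rhs = 14, matching y values: none (0 points).
  x = 8: rhs = 16, matching y values: 4, 15 (2 points).
  x = 9: rhs = 9, matching y values: 3, 16 (2 points).
  x = 10: rhs = 18, matching y values: none (0 points).
  x = 11: rhs = 11, matching y values: 7, 12 (2 points).
  x = 12: rhs = 13, matching y values: none (0 points).
  x = 13: rhs = 11, matching y values: 7, 12 (2 points).
  x = 14: rhs = 11, matching y values: 7, 12 (2 points).
  x = 15: rhs = 0, matching y values: 0 (1 points).
  x = 16: rhs = 3, matching y values: none (0 points).
  x = 17: rhs = 7, matching y values: 8, 11 (2 points).
  x = 18: rhs = 18, matching y values: none (0 points).
Total affine count: 25.
Full point count |E(F_19)| = 25 + 1 = 26.
Hasse bound: |26 − (19+1)| = |6| = 6 ≤ 2√19 ≈ 8.7178 ✓.


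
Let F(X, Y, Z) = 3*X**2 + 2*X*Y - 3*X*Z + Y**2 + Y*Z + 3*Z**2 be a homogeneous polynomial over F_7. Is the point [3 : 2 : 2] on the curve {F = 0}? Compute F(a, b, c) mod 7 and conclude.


F(3,2,2) ≡ 6 (mod 7); P is NOT on the curve.

Evaluate F(3, 2, 2) term-by-term (mod 7).
  3*X**2 ↦ 3·9·1·1 = 27
  2*X*Y ↦ 2·3·2·1 = 12
  -3*X*Z ↦ -3·3·1·2 = -18
  Y**2 ↦ 1·1·4·1 = 4
  Y*Z ↦ 1·1·2·2 = 4
  3*Z**2 ↦ 3·1·1·4 = 12
Sum: F(3, 2, 2) = (27) + (12) + (-18) + (4) + (4) + (12) = 41.
Reducing mod 7: 41 ≡ 6 (mod 7).
Since F(a, b, c) ≡ 6 ≠ 0 (mod 7), P does NOT lie on the curve.


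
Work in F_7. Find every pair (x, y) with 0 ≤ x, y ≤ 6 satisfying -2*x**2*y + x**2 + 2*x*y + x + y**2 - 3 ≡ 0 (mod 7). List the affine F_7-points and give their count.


Affine F_7-points: {(1, 1), (1, 6), (2, 1), (2, 3), (4, 4), (4, 6), (5, 2), (5, 3), (6, 2)}; count = 9.

For each of the 49 pairs (x, y) ∈ F_7², evaluate f(x, y) mod 7. Record the zeros.
  x = 0: [0↦4, 1↦5, 2↦1, 3↦6, 4↦6, 5↦1, 6↦5]  zeros at y ∈ ∅
  x = 1: [0↦6, 1↦0, 2↦3, 3↦1, 4↦1, 5↦3, 6↦0]  zeros at y ∈ {1, 6}
  x = 2: [0↦3, 1↦0, 2↦6, 3↦0, 4↦3, 5↦1, 6↦1]  zeros at y ∈ {1, 3}
  x = 3: [0↦2, 1↦5, 2↦3, 3↦3, 4↦5, 5↦2, 6↦1]  zeros at y ∈ ∅
  x = 4: [0↦3, 1↦1, 2↦1, 3↦3, 4↦0, 5↦6, 6↦0]  zeros at y ∈ {4, 6}
  x = 5: [0↦6, 1↦2, 2↦0, 3↦0, 4↦2, 5↦6, 6↦5]  zeros at y ∈ {2, 3}
  x = 6: [0↦4, 1↦1, 2↦0, 3↦1, 4↦4, 5↦2, 6↦2]  zeros at y ∈ {2}
Collecting zeros: affine points = {(1, 1), (1, 6), (2, 1), (2, 3), (4, 4), (4, 6), (5, 2), (5, 3), (6, 2)}.
Total count |C(F_7)_aff| = 9.


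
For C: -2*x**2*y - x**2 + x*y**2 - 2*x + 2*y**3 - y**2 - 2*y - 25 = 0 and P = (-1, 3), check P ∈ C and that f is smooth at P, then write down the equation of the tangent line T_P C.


Tangent line at P: 21*x + 38*y - 93 = 0.

Step 1: f(-1, 3) = 0, so P lies on C.
Step 2: partial derivatives
  f_x(x, y) = -4*x*y - 2*x + y**2 - 2, f_y(x, y) = -2*x**2 + 2*x*y + 6*y**2 - 2*y - 2.
  f_x(P) = 21, f_y(P) = 38 (gradient nonzero, so P is smooth).
Step 3: tangent line at P: 21·(x − -1) + 38·(y − 3) = 0.
Expanding: 21*x + 38*y - 93 = 0.


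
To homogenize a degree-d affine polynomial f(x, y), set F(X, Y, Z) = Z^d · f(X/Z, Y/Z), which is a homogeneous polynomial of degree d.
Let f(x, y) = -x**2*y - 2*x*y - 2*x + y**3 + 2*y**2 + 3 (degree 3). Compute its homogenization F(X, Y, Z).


F(X, Y, Z) = -X**2*Y - 2*X*Y*Z - 2*X*Z**2 + Y**3 + 2*Y**2*Z + 3*Z**3

deg(f) = 3.
Substitute x = X/Z, y = Y/Z into f, then multiply by Z^3.
  monomial -1·x^2·y^1 ↦ -1·X^2·Y^1·Z^0.
  monomial -2·x^1·y^1 ↦ -2·X^1·Y^1·Z^1.
  monomial -2·x^1·y^0 ↦ -2·X^1·Y^0·Z^2.
  monomial 1·x^0·y^3 ↦ 1·X^0·Y^3·Z^0.
  monomial 2·x^0·y^2 ↦ 2·X^0·Y^2·Z^1.
  monomial 3·x^0·y^0 ↦ 3·X^0·Y^0·Z^3.
Collecting: F(X, Y, Z) = -X**2*Y - 2*X*Y*Z - 2*X*Z**2 + Y**3 + 2*Y**2*Z + 3*Z**3.


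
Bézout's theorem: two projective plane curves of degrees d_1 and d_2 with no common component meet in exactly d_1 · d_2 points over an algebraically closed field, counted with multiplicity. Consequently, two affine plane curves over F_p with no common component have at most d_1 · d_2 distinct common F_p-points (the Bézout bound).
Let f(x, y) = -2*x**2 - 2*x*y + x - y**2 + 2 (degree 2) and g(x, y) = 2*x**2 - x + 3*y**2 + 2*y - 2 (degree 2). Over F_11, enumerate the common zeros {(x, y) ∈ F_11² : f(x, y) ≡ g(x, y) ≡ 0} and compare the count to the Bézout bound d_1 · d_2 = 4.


Common zeros: {(5, 4), (7, 6)}; count = 2; Bézout bound = 4.

deg(f) = 2, deg(g) = 2, so Bézout bound = 4.
Scan x ∈ F_11. For each x, list the y ∈ F_11 with f(x, y) ≡ 0 and those with g(x, y) ≡ 0 (mod 11); the common zeros in that column are the intersection.
  x = 0: f ≡ 0 at y ∈ ∅; g ≡ 0 at y ∈ ∅; common: ∅.
  x = 1: f ≡ 0 at y ∈ ∅; g ≡ 0 at y ∈ {4, 10}; common: ∅.
  x = 2: f ≡ 0 at y ∈ {9}; g ≡ 0 at y ∈ {7}; common: ∅.
  x = 3: f ≡ 0 at y ∈ ∅; g ≡ 0 at y ∈ ∅; common: ∅.
  x = 4: f ≡ 0 at y ∈ {6, 8}; g ≡ 0 at y ∈ {7}; common: ∅.
  x = 5: f ≡ 0 at y ∈ {4, 8}; g ≡ 0 at y ∈ {4, 10}; common: {4}.
  x = 6: f ≡ 0 at y ∈ {1, 9}; g ≡ 0 at y ∈ ∅; common: ∅.
  x = 7: f ≡ 0 at y ∈ {2, 6}; g ≡ 0 at y ∈ {6, 8}; common: {6}.
  x = 8: f ≡ 0 at y ∈ {2, 4}; g ≡ 0 at y ∈ ∅; common: ∅.
  x = 9: f ≡ 0 at y ∈ ∅; g ≡ 0 at y ∈ ∅; common: ∅.
  x = 10: f ≡ 0 at y ∈ {1}; g ≡ 0 at y ∈ {6, 8}; common: ∅.
Collecting: common zeros = {(5, 4), (7, 6)}, so the count is 2.
Comparison with the Bézout bound: 2 ≤ 4 = deg(f)·deg(g), as expected for curves with no common component (the affine F_11-count falls short of the bound because intersections may lie at infinity, over extension fields, or carry multiplicity).


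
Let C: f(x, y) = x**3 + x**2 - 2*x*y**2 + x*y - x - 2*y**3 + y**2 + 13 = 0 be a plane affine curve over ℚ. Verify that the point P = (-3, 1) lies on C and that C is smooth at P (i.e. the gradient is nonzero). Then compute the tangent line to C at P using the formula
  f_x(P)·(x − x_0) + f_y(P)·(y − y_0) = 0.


Tangent line at P: 19*x + 5*y + 52 = 0.

Step 1: f(-3, 1) = 0, so P lies on C.
Step 2: partial derivatives
  f_x(x, y) = 3*x**2 + 2*x - 2*y**2 + y - 1, f_y(x, y) = -4*x*y + x - 6*y**2 + 2*y.
  f_x(P) = 19, f_y(P) = 5 (gradient nonzero, so P is smooth).
Step 3: tangent line at P: 19·(x − -3) + 5·(y − 1) = 0.
Expanding: 19*x + 5*y + 52 = 0.


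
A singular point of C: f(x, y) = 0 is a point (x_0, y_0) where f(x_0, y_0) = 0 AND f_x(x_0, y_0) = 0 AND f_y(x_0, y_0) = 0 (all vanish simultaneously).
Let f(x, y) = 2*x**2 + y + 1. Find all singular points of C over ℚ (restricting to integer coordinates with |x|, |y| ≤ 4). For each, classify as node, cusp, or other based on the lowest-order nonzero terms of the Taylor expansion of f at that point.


No singular points in the scanned grid; C is smooth there.

Compute partial derivatives:
  f_x = 4*x.
  f_y = 1.
f_y = 1 is a nonzero constant, so f_y never vanishes: no point (x, y) can satisfy f = f_x = f_y = 0. In particular no (x, y) ∈ {−4, ..., 4}² is singular; the curve is smooth.


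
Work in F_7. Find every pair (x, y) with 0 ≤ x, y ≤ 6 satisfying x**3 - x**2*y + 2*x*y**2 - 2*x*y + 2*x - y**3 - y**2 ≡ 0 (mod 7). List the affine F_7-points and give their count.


Affine F_7-points: {(0, 0), (0, 6), (1, 1), (1, 2), (1, 5), (2, 2), (3, 5), (5, 3), (6, 2)}; count = 9.

For each of the 49 pairs (x, y) ∈ F_7², evaluate f(x, y) mod 7. Record the zeros.
  x = 0: [0↦0, 1↦5, 2↦2, 3↦6, 4↦4, 5↦4, 6↦0]  zeros at y ∈ {0, 6}
  x = 1: [0↦3, 1↦0, 2↦0, 3↦4, 4↦6, 5↦0, 6↦1]  zeros at y ∈ {1, 2, 5}
  x = 2: [0↦5, 1↦6, 2↦0, 3↦2, 4↦6, 5↦6, 6↦3]  zeros at y ∈ {2}
  x = 3: [0↦5, 1↦1, 2↦1, 3↦6, 4↦3, 5↦0, 6↦5]  zeros at y ∈ {5}
  x = 4: [0↦2, 1↦5, 2↦2, 3↦1, 4↦3, 5↦2, 6↦6]  zeros at y ∈ ∅
  x = 5: [0↦2, 1↦3, 2↦2, 3↦0, 4↦5, 5↦4, 6↦5]  zeros at y ∈ {3}
  x = 6: [0↦4, 1↦1, 2↦0, 3↦2, 4↦1, 5↦5, 6↦1]  zeros at y ∈ {2}
Collecting zeros: affine points = {(0, 0), (0, 6), (1, 1), (1, 2), (1, 5), (2, 2), (3, 5), (5, 3), (6, 2)}.
Total count |C(F_7)_aff| = 9.


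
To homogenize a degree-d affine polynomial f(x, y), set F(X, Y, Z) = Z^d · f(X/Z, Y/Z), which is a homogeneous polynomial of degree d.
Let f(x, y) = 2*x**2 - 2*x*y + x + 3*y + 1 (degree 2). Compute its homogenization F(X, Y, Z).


F(X, Y, Z) = 2*X**2 - 2*X*Y + X*Z + 3*Y*Z + Z**2

deg(f) = 2.
Substitute x = X/Z, y = Y/Z into f, then multiply by Z^2.
  monomial 2·x^2·y^0 ↦ 2·X^2·Y^0·Z^0.
  monomial -2·x^1·y^1 ↦ -2·X^1·Y^1·Z^0.
  monomial 1·x^1·y^0 ↦ 1·X^1·Y^0·Z^1.
  monomial 3·x^0·y^1 ↦ 3·X^0·Y^1·Z^1.
  monomial 1·x^0·y^0 ↦ 1·X^0·Y^0·Z^2.
Collecting: F(X, Y, Z) = 2*X**2 - 2*X*Y + X*Z + 3*Y*Z + Z**2.


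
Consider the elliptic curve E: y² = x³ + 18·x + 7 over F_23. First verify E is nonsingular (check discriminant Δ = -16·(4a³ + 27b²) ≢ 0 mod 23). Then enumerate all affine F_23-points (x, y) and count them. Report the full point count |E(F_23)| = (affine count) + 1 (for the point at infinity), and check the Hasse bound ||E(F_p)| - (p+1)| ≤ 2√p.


Affine points = {(1, 7), (1, 16), (6, 3), (6, 20), (7, 4), (7, 19), (9, 1), (9, 22), (11, 8), (11, 15), (13, 0), (14, 6), (14, 17), (15, 8), (15, 15), (19, 3), (19, 20), (20, 8), (20, 15), (21, 3), (21, 20)}; affine count = 21; |E(F_23)| = 22.

Discriminant check: Δ ∝ 4a³ + 27b² = 4·18³ + 27·7² = 4·5832 + 27·49 ≡ 18 (mod 23). Nonzero ⇒ E is nonsingular.
For each x ∈ F_23, compute rhs = x³ + 18·x + 7 mod 23, then count y ∈ F_23 with y² ≡ rhs.
  x = 0: rhs = 7, matching y values: none (0 points).
  x = 1: rhs = 3, matching y values: 7, 16 (2 points).
  x = 2: rhs = 5, matching y values: none (0 points).
  x = 3: rhs = 19, matching y values: none (0 points).
  x = 4: rhs = 5, matching y values: none (0 points).
  x = 5: rhs = 15, matching y values: none (0 points).
  x = 6: rhs = 9, matching y values: 3, 20 (2 points).
  x = 7: rhs = 16, matching y values: 4, 19 (2 points).
  x = 8: rhs = 19, matching y values: none (0 points).
  x = 9: rhs = 1, matching y values: 1, 22 (2 points).
  x = 10: rhs = 14, matching y values: none (0 points).
  x = 11: rhs = 18, matching y values: 8, 15 (2 points).
  x = 12: rhs = 19, matching y values: none (0 points).
  x = 13: rhs = 0, matching y values: 0 (1 points).
  x = 14: rhs = 13, matching y values: 6, 17 (2 points).
  x = 15: rhs = 18, matching y values: 8, 15 (2 points).
  x = 16: rhs = 21, matching y values: none (0 points).
  x = 17: rhs = 5, matching y values: none (0 points).
  x = 18: rhs = 22, matching y values: none (0 points).
  x = 19: rhs = 9, matching y values: 3, 20 (2 points).
  x = 20: rhs = 18, matching y values: 8, 15 (2 points).
  x = 21: rhs = 9, matching y values: 3, 20 (2 points).
  x = 22: rhs = 11, matching y values: none (0 points).
Total affine count: 21.
Full point count |E(F_23)| = 21 + 1 = 22.
Hasse bound: |22 − (23+1)| = |-2| = 2 ≤ 2√23 ≈ 9.5917 ✓.


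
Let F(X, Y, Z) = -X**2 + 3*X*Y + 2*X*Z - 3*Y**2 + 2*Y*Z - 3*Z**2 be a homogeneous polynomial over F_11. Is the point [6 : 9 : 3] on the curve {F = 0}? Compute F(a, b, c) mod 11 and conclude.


F(6,9,3) ≡ 1 (mod 11); P is NOT on the curve.

Evaluate F(6, 9, 3) term-by-term (mod 11).
  -X**2 ↦ -1·36·1·1 = -36
  3*X*Y ↦ 3·6·9·1 = 162
  2*X*Z ↦ 2·6·1·3 = 36
  -3*Y**2 ↦ -3·1·81·1 = -243
  2*Y*Z ↦ 2·1·9·3 = 54
  -3*Z**2 ↦ -3·1·1·9 = -27
Sum: F(6, 9, 3) = (-36) + (162) + (36) + (-243) + (54) + (-27) = -54.
Reducing mod 11: -54 ≡ 1 (mod 11).
Since F(a, b, c) ≡ 1 ≠ 0 (mod 11), P does NOT lie on the curve.


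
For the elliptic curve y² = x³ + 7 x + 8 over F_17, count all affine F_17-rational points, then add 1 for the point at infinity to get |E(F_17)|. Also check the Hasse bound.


Affine points = {(0, 5), (0, 12), (1, 4), (1, 13), (2, 8), (2, 9), (4, 7), (4, 10), (5, 7), (5, 10), (7, 3), (7, 14), (8, 7), (8, 10), (9, 1), (9, 16), (12, 1), (12, 16), (13, 1), (13, 16), (16, 0)}; affine count = 21; |E(F_17)| = 22.

Discriminant check: Δ ∝ 4a³ + 27b² = 4·7³ + 27·8² = 4·343 + 27·64 ≡ 6 (mod 17). Nonzero ⇒ E is nonsingular.
For each x ∈ F_17, compute rhs = x³ + 7·x + 8 mod 17, then count y ∈ F_17 with y² ≡ rhs.
  x = 0: rhs = 8, matching y values: 5, 12 (2 points).
  x = 1: rhs = 16, matching y values: 4, 13 (2 points).
  x = 2: rhs = 13, matching y values: 8, 9 (2 points).
  x = 3: rhs = 5, matching y values: none (0 points).
  x = 4: rhs = 15, matching y values: 7, 10 (2 points).
  x = 5: rhs = 15, matching y values: 7, 10 (2 points).
  x = 6: rhs = 11, matching y values: none (0 points).
  x = 7: rhs = 9, matching y values: 3, 14 (2 points).
  x = 8: rhs = 15, matching y values: 7, 10 (2 points).
  x = 9: rhs = 1, matching y values: 1, 16 (2 points).
  x = 10: rhs = 7, matching y values: none (0 points).
  x = 11: rhs = 5, matching y values: none (0 points).
  x = 12: rhs = 1, matching y values: 1, 16 (2 points).
  x = 13: rhs = 1, matching y values: 1, 16 (2 points).
  x = 14: rhs = 11, matching y values: none (0 points).
  x = 15: rhs = 3, matching y values: none (0 points).
  x = 16: rhs = 0, matching y values: 0 (1 points).
Total affine count: 21.
Full point count |E(F_17)| = 21 + 1 = 22.
Hasse bound: |22 − (17+1)| = |4| = 4 ≤ 2√17 ≈ 8.2462 ✓.


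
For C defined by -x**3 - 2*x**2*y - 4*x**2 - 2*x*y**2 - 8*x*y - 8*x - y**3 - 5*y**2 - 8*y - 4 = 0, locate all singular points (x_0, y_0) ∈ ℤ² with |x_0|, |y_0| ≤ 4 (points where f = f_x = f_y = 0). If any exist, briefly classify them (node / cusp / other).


Singular points: {(0, -2)}; classification: cusp.

Compute partial derivatives:
  f_x = -3*x**2 - 4*x*y - 8*x - 2*y**2 - 8*y - 8.
  f_y = -2*x**2 - 4*x*y - 8*x - 3*y**2 - 10*y - 8.
Scan x_0 ∈ {−4, ..., 4}. For each x_0, f_y(x_0, y) is a polynomial in y; find its integer roots y ∈ {−4, ..., 4}, then test f_x and f at those candidates.
  x = -4: f_y(-4, y) = -3*y**2 + 6*y - 8; no integer root y with |y| ≤ 4.
  x = -3: f_y(-3, y) = -3*y**2 + 2*y - 2; no integer root y with |y| ≤ 4.
  x = -2: f_y(-2, y) = -3*y**2 - 2*y; vanishes at y ∈ {0}. (-2, 0): f_x = -4 ≠ 0.
  x = -1: f_y(-1, y) = -3*y**2 - 6*y - 2; no integer root y with |y| ≤ 4.
  x = 0: f_y(0, y) = -3*y**2 - 10*y - 8; vanishes at y ∈ {-2}. (0, -2): f_x = 0, f = 0 — SINGULAR.
  x = 1: f_y(1, y) = -3*y**2 - 14*y - 18; no integer root y with |y| ≤ 4.
  x = 2: f_y(2, y) = -3*y**2 - 18*y - 32; no integer root y with |y| ≤ 4.
  x = 3: f_y(3, y) = -3*y**2 - 22*y - 50; no integer root y with |y| ≤ 4.
  x = 4: f_y(4, y) = -3*y**2 - 26*y - 72; no integer root y with |y| ≤ 4.
Only singular point on the grid: (0, -2).
Classify: substitute x = 0 + u, y = -2 + v and expand: f = -u**3 - 2*u**2*v - 2*u*v**2 - v**3 + v**2.
No constant or linear terms (consistent with a singular point). Quadratic part: v**2. Cubic part: -u**3 - 2*u**2*v - 2*u*v**2 - v**3.
The quadratic part v**2 is a perfect square, so there is a single (double) tangent line v = 0, i.e. y = -2. Restricting the cubic part to that line (v = 0) leaves -u**3 ≠ 0, so f is not divisible by v and the branch is v² ≈ u**3 to lowest order — this is a cusp.
Classification: cusp.


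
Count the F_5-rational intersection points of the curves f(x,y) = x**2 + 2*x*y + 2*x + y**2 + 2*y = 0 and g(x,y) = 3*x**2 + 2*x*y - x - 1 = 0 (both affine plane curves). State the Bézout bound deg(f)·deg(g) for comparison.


Common zeros: {(1, 2), (3, 2), (4, 4)}; count = 3; Bézout bound = 4.

deg(f) = 2, deg(g) = 2, so Bézout bound = 4.
Scan x ∈ F_5. For each x, list the y ∈ F_5 with f(x, y) ≡ 0 and those with g(x, y) ≡ 0 (mod 5); the common zeros in that column are the intersection.
  x = 0: f ≡ 0 at y ∈ {0, 3}; g ≡ 0 at y ∈ ∅; common: ∅.
  x = 1: f ≡ 0 at y ∈ {2, 4}; g ≡ 0 at y ∈ {2}; common: {2}.
  x = 2: f ≡ 0 at y ∈ {1, 3}; g ≡ 0 at y ∈ {4}; common: ∅.
  x = 3: f ≡ 0 at y ∈ {0, 2}; g ≡ 0 at y ∈ {2}; common: {2}.
  x = 4: f ≡ 0 at y ∈ {1, 4}; g ≡ 0 at y ∈ {4}; common: {4}.
Collecting: common zeros = {(1, 2), (3, 2), (4, 4)}, so the count is 3.
Comparison with the Bézout bound: 3 ≤ 4 = deg(f)·deg(g), as expected for curves with no common component (the affine F_5-count falls short of the bound because intersections may lie at infinity, over extension fields, or carry multiplicity).


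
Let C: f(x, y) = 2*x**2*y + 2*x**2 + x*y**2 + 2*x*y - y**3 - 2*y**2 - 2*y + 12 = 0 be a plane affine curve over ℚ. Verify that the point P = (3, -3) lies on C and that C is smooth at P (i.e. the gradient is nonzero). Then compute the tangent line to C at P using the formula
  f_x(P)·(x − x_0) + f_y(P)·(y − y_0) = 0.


Tangent line at P: -21*x - 11*y + 30 = 0.

Step 1: f(3, -3) = 0, so P lies on C.
Step 2: partial derivatives
  f_x(x, y) = 4*x*y + 4*x + y**2 + 2*y, f_y(x, y) = 2*x**2 + 2*x*y + 2*x - 3*y**2 - 4*y - 2.
  f_x(P) = -21, f_y(P) = -11 (gradient nonzero, so P is smooth).
Step 3: tangent line at P: -21·(x − 3) + -11·(y − -3) = 0.
Expanding: -21*x - 11*y + 30 = 0.


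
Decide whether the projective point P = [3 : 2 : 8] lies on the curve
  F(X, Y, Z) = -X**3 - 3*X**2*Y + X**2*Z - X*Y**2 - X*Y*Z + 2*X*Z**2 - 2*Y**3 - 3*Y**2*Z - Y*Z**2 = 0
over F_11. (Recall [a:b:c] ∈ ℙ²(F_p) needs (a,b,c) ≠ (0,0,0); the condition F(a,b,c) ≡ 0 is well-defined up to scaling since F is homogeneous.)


F(3,2,8) ≡ 9 (mod 11); P is NOT on the curve.

Evaluate F(3, 2, 8) term-by-term (mod 11).
  -X**3 ↦ -1·27·1·1 = -27
  -3*X**2*Y ↦ -3·9·2·1 = -54
  X**2*Z ↦ 1·9·1·8 = 72
  -X*Y**2 ↦ -1·3·4·1 = -12
  -X*Y*Z ↦ -1·3·2·8 = -48
  2*X*Z**2 ↦ 2·3·1·64 = 384
  -2*Y**3 ↦ -2·1·8·1 = -16
  -3*Y**2*Z ↦ -3·1·4·8 = -96
  -Y*Z**2 ↦ -1·1·2·64 = -128
Sum: F(3, 2, 8) = (-27) + (-54) + (72) + (-12) + (-48) + (384) + (-16) + (-96) + (-128) = 75.
Reducing mod 11: 75 ≡ 9 (mod 11).
Since F(a, b, c) ≡ 9 ≠ 0 (mod 11), P does NOT lie on the curve.


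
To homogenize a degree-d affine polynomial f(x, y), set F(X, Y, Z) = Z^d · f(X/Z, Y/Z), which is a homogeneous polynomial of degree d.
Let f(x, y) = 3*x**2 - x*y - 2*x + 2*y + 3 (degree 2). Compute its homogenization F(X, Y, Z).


F(X, Y, Z) = 3*X**2 - X*Y - 2*X*Z + 2*Y*Z + 3*Z**2

deg(f) = 2.
Substitute x = X/Z, y = Y/Z into f, then multiply by Z^2.
  monomial 3·x^2·y^0 ↦ 3·X^2·Y^0·Z^0.
  monomial -1·x^1·y^1 ↦ -1·X^1·Y^1·Z^0.
  monomial -2·x^1·y^0 ↦ -2·X^1·Y^0·Z^1.
  monomial 2·x^0·y^1 ↦ 2·X^0·Y^1·Z^1.
  monomial 3·x^0·y^0 ↦ 3·X^0·Y^0·Z^2.
Collecting: F(X, Y, Z) = 3*X**2 - X*Y - 2*X*Z + 2*Y*Z + 3*Z**2.


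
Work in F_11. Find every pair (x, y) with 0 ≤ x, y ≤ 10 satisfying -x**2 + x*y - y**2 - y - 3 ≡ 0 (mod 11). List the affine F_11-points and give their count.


Affine F_11-points: {(0, 5), (3, 1), (5, 5), (5, 10), (6, 2), (6, 3), (7, 2), (7, 4), (8, 3), (8, 4), (9, 1), (9, 7)}; count = 12.

For each of the 121 pairs (x, y) ∈ F_11², evaluate f(x, y) mod 11. Record the zeros.
  x = 0: [0↦8, 1↦6, 2↦2, 3↦7, 4↦10, 5↦0, 6↦10, 7↦7, 8↦2, 9↦6, 10↦8]  zeros at y ∈ {5}
  x = 1: [0↦7, 1↦6, 2↦3, 3↦9, 4↦2, 5↦4, 6↦4, 7↦2, 8↦9, 9↦3, 10↦6]  zeros at y ∈ ∅
  x = 2: [0↦4, 1↦4, 2↦2, 3↦9, 4↦3, 5↦6, 6↦7, 7↦6, 8↦3, 9↦9, 10↦2]  zeros at y ∈ ∅
  x = 3: [0↦10, 1↦0, 2↦10, 3↦7, 4↦2, 5↦6, 6↦8, 7↦8, 8↦6, 9↦2, 10↦7]  zeros at y ∈ {1}
  x = 4: [0↦3, 1↦5, 2↦5, 3↦3, 4↦10, 5↦4, 6↦7, 7↦8, 8↦7, 9↦4, 10↦10]  zeros at y ∈ ∅
  x = 5: [0↦5, 1↦8, 2↦9, 3↦8, 4↦5, 5↦0, 6↦4, 7↦6, 8↦6, 9↦4, 10↦0]  zeros at y ∈ {5, 10}
  x = 6: [0↦5, 1↦9, 2↦0, 3↦0, 4↦9, 5↦5, 6↦10, 7↦2, 8↦3, 9↦2, 10↦10]  zeros at y ∈ {2, 3}
  x = 7: [0↦3, 1↦8, 2↦0, 3↦1, 4↦0, 5↦8, 6↦3, 7↦7, 8↦9, 9↦9, 10↦7]  zeros at y ∈ {2, 4}
  x = 8: [0↦10, 1↦5, 2↦9, 3↦0, 4↦0, 5↦9, 6↦5, 7↦10, 8↦2, 9↦3, 10↦2]  zeros at y ∈ {3, 4}
  x = 9: [0↦4, 1↦0, 2↦5, 3↦8, 4↦9, 5↦8, 6↦5, 7↦0, 8↦4, 9↦6, 10↦6]  zeros at y ∈ {1, 7}
  x = 10: [0↦7, 1↦4, 2↦10, 3↦3, 4↦5, 5↦5, 6↦3, 7↦10, 8↦4, 9↦7, 10↦8]  zeros at y ∈ ∅
Collecting zeros: affine points = {(0, 5), (3, 1), (5, 5), (5, 10), (6, 2), (6, 3), (7, 2), (7, 4), (8, 3), (8, 4), (9, 1), (9, 7)}.
Total count |C(F_11)_aff| = 12.


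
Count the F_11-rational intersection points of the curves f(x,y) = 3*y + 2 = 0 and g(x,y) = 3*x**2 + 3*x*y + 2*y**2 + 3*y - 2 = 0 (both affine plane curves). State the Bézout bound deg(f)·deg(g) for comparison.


Common zeros: {(2, 3), (6, 3)}; count = 2; Bézout bound = 2.

deg(f) = 1, deg(g) = 2, so Bézout bound = 2.
Scan x ∈ F_11. For each x, list the y ∈ F_11 with f(x, y) ≡ 0 and those with g(x, y) ≡ 0 (mod 11); the common zeros in that column are the intersection.
  x = 0: f ≡ 0 at y ∈ {3}; g ≡ 0 at y ∈ {6, 9}; common: ∅.
  x = 1: f ≡ 0 at y ∈ {3}; g ≡ 0 at y ∈ ∅; common: ∅.
  x = 2: f ≡ 0 at y ∈ {3}; g ≡ 0 at y ∈ {3, 9}; common: {3}.
  x = 3: f ≡ 0 at y ∈ {3}; g ≡ 0 at y ∈ ∅; common: ∅.
  x = 4: f ≡ 0 at y ∈ {3}; g ≡ 0 at y ∈ {10}; common: ∅.
  x = 5: f ≡ 0 at y ∈ {3}; g ≡ 0 at y ∈ {6, 7}; common: ∅.
  x = 6: f ≡ 0 at y ∈ {3}; g ≡ 0 at y ∈ {3}; common: {3}.
  x = 7: f ≡ 0 at y ∈ {3}; g ≡ 0 at y ∈ ∅; common: ∅.
  x = 8: f ≡ 0 at y ∈ {3}; g ≡ 0 at y ∈ {4, 10}; common: ∅.
  x = 9: f ≡ 0 at y ∈ {3}; g ≡ 0 at y ∈ ∅; common: ∅.
  x = 10: f ≡ 0 at y ∈ {3}; g ≡ 0 at y ∈ {4, 7}; common: ∅.
Collecting: common zeros = {(2, 3), (6, 3)}, so the count is 2.
Comparison with the Bézout bound: 2 ≤ 2 = deg(f)·deg(g), as expected for curves with no common component (the bound is attained).


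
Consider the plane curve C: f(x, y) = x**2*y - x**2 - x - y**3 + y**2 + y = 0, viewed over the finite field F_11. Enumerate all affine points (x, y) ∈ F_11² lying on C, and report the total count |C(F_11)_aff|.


Affine F_11-points: {(0, 0), (0, 4), (0, 8), (1, 1), (2, 2), (3, 3), (3, 6), (4, 4), (5, 5), (6, 6), (6, 7), (6, 10), (7, 7), (8, 8), (9, 5), (9, 9), (10, 0), (10, 2), (10, 10)}; count = 19.

For each of the 121 pairs (x, y) ∈ F_11², evaluate f(x, y) mod 11. Record the zeros.
  x = 0: [0↦0, 1↦1, 2↦9, 3↦7, 4↦0, 5↦4, 6↦2, 7↦10, 8↦0, 9↦10, 10↦1]  zeros at y ∈ {0, 4, 8}
  x = 1: [0↦9, 1↦0, 2↦9, 3↦8, 4↦2, 5↦7, 6↦6, 7↦4, 8↦6, 9↦6, 10↦9]  zeros at y ∈ {1}
  x = 2: [0↦5, 1↦10, 2↦0, 3↦2, 4↦10, 5↦7, 6↦9, 7↦10, 8↦4, 9↦7, 10↦2]  zeros at y ∈ {2}
  x = 3: [0↦10, 1↦9, 2↦4, 3↦0, 4↦2, 5↦4, 6↦0, 7↦6, 8↦5, 9↦2, 10↦2]  zeros at y ∈ {3, 6}
  x = 4: [0↦2, 1↦8, 2↦10, 3↦2, 4↦0, 5↦9, 6↦1, 7↦3, 8↦9, 9↦2, 10↦9]  zeros at y ∈ {4}
  x = 5: [0↦3, 1↦7, 2↦7, 3↦8, 4↦4, 5↦0, 6↦1, 7↦1, 8↦5, 9↦7, 10↦1]  zeros at y ∈ {5}
  x = 6: [0↦2, 1↦6, 2↦6, 3↦7, 4↦3, 5↦10, 6↦0, 7↦0, 8↦4, 9↦6, 10↦0]  zeros at y ∈ {6, 7, 10}
  x = 7: [0↦10, 1↦5, 2↦7, 3↦10, 4↦8, 5↦6, 6↦9, 7↦0, 8↦6, 9↦10, 10↦6]  zeros at y ∈ {7}
  x = 8: [0↦5, 1↦4, 2↦10, 3↦6, 4↦8, 5↦10, 6↦6, 7↦1, 8↦0, 9↦8, 10↦8]  zeros at y ∈ {8}
  x = 9: [0↦9, 1↦3, 2↦4, 3↦6, 4↦3, 5↦0, 6↦2, 7↦3, 8↦8, 9↦0, 10↦6]  zeros at y ∈ {5, 9}
  x = 10: [0↦0, 1↦2, 2↦0, 3↦10, 4↦4, 5↦9, 6↦8, 7↦6, 8↦8, 9↦8, 10↦0]  zeros at y ∈ {0, 2, 10}
Collecting zeros: affine points = {(0, 0), (0, 4), (0, 8), (1, 1), (2, 2), (3, 3), (3, 6), (4, 4), (5, 5), (6, 6), (6, 7), (6, 10), (7, 7), (8, 8), (9, 5), (9, 9), (10, 0), (10, 2), (10, 10)}.
Total count |C(F_11)_aff| = 19.


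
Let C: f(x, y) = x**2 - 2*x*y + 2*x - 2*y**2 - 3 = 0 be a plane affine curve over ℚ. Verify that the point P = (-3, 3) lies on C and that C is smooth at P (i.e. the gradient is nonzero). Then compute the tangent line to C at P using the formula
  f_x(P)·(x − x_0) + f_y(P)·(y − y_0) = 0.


Tangent line at P: -10*x - 6*y - 12 = 0.

Step 1: f(-3, 3) = 0, so P lies on C.
Step 2: partial derivatives
  f_x(x, y) = 2*x - 2*y + 2, f_y(x, y) = -2*x - 4*y.
  f_x(P) = -10, f_y(P) = -6 (gradient nonzero, so P is smooth).
Step 3: tangent line at P: -10·(x − -3) + -6·(y − 3) = 0.
Expanding: -10*x - 6*y - 12 = 0.


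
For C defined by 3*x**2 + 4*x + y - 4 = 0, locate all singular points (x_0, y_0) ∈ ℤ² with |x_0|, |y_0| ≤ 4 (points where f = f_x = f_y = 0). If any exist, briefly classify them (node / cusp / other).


No singular points in the scanned grid; C is smooth there.

Compute partial derivatives:
  f_x = 6*x + 4.
  f_y = 1.
f_y = 1 is a nonzero constant, so f_y never vanishes: no point (x, y) can satisfy f = f_x = f_y = 0. In particular no (x, y) ∈ {−4, ..., 4}² is singular; the curve is smooth.
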